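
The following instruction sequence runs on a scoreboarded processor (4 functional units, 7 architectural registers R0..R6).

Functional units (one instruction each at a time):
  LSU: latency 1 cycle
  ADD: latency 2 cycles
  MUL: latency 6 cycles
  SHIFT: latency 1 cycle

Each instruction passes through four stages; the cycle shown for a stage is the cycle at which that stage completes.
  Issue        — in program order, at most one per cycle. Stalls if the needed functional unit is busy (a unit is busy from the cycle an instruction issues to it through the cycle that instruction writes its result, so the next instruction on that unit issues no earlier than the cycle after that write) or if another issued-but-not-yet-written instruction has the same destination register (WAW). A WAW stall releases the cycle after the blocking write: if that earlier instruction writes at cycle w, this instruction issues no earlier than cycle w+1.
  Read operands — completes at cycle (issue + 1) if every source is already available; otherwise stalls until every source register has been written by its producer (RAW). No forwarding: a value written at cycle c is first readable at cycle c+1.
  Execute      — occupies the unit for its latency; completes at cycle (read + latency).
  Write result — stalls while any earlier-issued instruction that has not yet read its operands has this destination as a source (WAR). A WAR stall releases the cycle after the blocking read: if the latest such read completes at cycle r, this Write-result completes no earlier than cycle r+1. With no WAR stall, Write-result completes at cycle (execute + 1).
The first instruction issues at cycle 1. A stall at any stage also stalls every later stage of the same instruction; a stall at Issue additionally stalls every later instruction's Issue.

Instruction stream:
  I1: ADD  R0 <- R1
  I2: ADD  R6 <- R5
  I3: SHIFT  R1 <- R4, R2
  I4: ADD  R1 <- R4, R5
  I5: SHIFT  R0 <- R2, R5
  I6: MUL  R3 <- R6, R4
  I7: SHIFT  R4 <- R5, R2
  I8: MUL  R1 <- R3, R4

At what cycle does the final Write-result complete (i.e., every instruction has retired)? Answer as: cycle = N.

t=1  I1 issues→ADD
t=2  I1 reads
t=4  I1 exec-done
t=5  I1 writes R0
t=6  I2 issues→ADD
t=7  I2 reads, I3 issues→SHIFT
t=8  I3 reads
t=9  I2 exec-done, I3 exec-done
t=10  I2 writes R6, I3 writes R1
t=11  I4 issues→ADD
t=12  I4 reads, I5 issues→SHIFT
t=13  I5 reads, I6 issues→MUL
t=14  I4 exec-done, I5 exec-done, I6 reads
t=15  I4 writes R1, I5 writes R0
t=16  I7 issues→SHIFT
t=17  I7 reads
t=18  I7 exec-done
t=19  I7 writes R4
t=20  I6 exec-done
t=21  I6 writes R3
t=22  I8 issues→MUL
t=23  I8 reads
t=29  I8 exec-done
t=30  I8 writes R1

cycle = 30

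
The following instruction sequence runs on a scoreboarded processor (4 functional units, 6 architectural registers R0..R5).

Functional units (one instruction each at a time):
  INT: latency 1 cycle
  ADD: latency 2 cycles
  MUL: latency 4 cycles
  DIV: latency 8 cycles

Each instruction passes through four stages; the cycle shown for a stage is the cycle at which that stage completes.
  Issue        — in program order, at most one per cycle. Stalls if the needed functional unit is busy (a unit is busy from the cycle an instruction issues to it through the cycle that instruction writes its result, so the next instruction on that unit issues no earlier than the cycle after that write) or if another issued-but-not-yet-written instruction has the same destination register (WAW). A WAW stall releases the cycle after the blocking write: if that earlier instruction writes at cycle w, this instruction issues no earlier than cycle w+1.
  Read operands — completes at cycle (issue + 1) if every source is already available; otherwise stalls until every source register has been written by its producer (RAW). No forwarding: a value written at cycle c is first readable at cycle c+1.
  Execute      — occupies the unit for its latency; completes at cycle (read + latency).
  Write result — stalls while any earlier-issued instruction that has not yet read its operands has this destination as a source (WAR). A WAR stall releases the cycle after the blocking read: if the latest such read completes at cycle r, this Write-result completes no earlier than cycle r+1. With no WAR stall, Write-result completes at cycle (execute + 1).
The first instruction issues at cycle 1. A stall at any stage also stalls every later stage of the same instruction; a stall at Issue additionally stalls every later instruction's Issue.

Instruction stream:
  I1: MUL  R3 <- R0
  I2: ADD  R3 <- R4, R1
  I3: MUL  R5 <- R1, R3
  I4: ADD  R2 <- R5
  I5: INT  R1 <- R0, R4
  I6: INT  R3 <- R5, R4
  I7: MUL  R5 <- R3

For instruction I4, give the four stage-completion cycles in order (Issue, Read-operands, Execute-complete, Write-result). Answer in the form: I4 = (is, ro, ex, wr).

1) issue 1, read 2, done 6, write 7
2) issue 8, read 9, done 11, write 12  <WAW R3: wait I1 write@7>
3) issue 9, read 13, done 17, write 18  <RAW R3: wait I2 write@12>
4) issue 13, read 19, done 21, write 22  <struct: ADD busy until I2 writes@12 / RAW R5: wait I3 write@18>
5) issue 14, read 15, done 16, write 17
6) issue 18, read 19, done 20, write 21  <struct: INT busy until I5 writes@17>
7) issue 19, read 22, done 26, write 27  <RAW R3: wait I6 write@21>

I4 = (13, 19, 21, 22)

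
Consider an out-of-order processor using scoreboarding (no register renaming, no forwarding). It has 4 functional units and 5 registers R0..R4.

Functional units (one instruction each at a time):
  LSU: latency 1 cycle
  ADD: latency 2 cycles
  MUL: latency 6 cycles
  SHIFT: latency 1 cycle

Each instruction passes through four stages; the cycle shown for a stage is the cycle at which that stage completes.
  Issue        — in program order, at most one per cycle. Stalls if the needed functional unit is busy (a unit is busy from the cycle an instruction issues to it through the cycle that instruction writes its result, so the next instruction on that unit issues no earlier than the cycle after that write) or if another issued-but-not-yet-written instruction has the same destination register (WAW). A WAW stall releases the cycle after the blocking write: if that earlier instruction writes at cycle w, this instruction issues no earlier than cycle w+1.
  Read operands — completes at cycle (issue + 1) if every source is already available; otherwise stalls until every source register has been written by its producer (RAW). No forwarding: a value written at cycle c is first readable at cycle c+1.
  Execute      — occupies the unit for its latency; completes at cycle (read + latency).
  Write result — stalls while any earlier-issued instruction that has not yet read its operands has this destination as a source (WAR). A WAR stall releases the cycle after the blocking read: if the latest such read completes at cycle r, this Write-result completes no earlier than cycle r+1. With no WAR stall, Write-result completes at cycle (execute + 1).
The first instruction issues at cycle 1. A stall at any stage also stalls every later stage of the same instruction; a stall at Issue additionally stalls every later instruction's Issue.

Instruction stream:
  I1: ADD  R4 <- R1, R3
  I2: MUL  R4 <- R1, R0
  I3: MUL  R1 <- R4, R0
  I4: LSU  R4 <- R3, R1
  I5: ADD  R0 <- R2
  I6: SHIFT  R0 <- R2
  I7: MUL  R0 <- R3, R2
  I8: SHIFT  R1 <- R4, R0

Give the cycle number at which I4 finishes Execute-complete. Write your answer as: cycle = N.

I1: IS=1 RO=2 EX=4 WR=5
I2: IS=6 RO=7 EX=13 WR=14  [WAW R4: wait I1 write@5]
I3: IS=15 RO=16 EX=22 WR=23  [struct: MUL busy until I2 writes@14]
I4: IS=16 RO=24 EX=25 WR=26  [RAW R1: wait I3 write@23]
I5: IS=17 RO=18 EX=20 WR=21
I6: IS=22 RO=23 EX=24 WR=25  [WAW R0: wait I5 write@21]
I7: IS=26 RO=27 EX=33 WR=34  [WAW R0: wait I6 write@25]
I8: IS=27 RO=35 EX=36 WR=37  [RAW R0: wait I7 write@34]

cycle = 25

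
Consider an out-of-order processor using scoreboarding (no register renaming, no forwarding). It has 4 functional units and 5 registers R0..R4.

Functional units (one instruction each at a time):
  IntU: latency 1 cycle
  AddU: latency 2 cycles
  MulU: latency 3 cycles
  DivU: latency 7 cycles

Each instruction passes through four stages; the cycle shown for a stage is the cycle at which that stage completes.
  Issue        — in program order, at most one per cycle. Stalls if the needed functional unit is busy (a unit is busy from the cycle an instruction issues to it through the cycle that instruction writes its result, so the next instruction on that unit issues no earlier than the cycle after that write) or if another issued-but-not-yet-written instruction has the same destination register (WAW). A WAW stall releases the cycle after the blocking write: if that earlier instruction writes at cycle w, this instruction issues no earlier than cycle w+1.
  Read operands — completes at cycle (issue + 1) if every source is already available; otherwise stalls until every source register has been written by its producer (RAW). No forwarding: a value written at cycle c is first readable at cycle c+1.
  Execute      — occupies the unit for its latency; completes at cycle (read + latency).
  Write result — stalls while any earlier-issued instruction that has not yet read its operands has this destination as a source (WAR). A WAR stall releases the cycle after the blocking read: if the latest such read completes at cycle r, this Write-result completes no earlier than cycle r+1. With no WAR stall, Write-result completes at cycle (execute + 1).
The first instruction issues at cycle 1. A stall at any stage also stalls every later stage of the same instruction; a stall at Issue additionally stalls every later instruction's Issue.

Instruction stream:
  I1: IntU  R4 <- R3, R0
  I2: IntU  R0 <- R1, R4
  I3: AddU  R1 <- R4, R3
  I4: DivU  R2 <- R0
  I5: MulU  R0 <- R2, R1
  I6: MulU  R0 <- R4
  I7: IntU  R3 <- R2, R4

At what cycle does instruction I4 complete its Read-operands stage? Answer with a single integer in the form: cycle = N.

cycle 1: I1 dispatched to IntU
cycle 2: I1 operands ready
cycle 3: I1 complete
cycle 4: R4←I1
cycle 5: I2 dispatched to IntU
cycle 6: I2 operands ready; I3 dispatched to AddU
cycle 7: I2 complete; I3 operands ready; I4 dispatched to DivU
cycle 8: R0←I2
cycle 9: I3 complete; I4 operands ready; I5 dispatched to MulU
cycle 10: R1←I3
cycle 16: I4 complete
cycle 17: R2←I4
cycle 18: I5 operands ready
cycle 21: I5 complete
cycle 22: R0←I5
cycle 23: I6 dispatched to MulU
cycle 24: I6 operands ready; I7 dispatched to IntU
cycle 25: I7 operands ready
cycle 26: I7 complete
cycle 27: I6 complete; R3←I7
cycle 28: R0←I6

cycle = 9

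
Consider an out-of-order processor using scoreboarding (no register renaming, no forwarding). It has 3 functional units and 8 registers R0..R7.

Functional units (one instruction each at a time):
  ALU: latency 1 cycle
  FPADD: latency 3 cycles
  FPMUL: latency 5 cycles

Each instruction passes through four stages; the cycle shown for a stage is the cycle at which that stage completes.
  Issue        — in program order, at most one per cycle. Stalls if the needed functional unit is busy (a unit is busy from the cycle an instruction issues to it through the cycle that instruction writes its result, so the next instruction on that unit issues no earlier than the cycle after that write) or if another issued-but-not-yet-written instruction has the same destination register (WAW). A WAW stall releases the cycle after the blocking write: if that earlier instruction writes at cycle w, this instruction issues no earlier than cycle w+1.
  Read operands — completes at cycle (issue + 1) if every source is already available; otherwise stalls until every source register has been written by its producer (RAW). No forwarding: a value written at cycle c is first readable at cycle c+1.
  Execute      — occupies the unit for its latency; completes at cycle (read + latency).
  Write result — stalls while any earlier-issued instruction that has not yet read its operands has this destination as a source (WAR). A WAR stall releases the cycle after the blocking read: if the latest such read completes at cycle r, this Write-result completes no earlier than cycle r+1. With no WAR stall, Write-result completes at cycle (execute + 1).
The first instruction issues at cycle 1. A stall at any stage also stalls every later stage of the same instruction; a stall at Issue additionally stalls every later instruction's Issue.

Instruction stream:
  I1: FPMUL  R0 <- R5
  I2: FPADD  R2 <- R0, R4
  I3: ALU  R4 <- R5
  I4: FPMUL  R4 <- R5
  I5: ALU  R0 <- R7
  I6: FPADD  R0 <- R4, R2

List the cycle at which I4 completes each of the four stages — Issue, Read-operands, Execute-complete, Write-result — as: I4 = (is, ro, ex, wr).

I1 -> (1, 2, 7, 8)
I2 -> (2, 9, 12, 13)  // RAW R0: wait I1 write@8
I3 -> (3, 4, 5, 10)  // WAR R4: wait I2 read@9
I4 -> (11, 12, 17, 18)  // WAW R4: wait I3 write@10
I5 -> (12, 13, 14, 15)
I6 -> (16, 19, 22, 23)  // WAW R0: wait I5 write@15, RAW R4: wait I4 write@18

I4 = (11, 12, 17, 18)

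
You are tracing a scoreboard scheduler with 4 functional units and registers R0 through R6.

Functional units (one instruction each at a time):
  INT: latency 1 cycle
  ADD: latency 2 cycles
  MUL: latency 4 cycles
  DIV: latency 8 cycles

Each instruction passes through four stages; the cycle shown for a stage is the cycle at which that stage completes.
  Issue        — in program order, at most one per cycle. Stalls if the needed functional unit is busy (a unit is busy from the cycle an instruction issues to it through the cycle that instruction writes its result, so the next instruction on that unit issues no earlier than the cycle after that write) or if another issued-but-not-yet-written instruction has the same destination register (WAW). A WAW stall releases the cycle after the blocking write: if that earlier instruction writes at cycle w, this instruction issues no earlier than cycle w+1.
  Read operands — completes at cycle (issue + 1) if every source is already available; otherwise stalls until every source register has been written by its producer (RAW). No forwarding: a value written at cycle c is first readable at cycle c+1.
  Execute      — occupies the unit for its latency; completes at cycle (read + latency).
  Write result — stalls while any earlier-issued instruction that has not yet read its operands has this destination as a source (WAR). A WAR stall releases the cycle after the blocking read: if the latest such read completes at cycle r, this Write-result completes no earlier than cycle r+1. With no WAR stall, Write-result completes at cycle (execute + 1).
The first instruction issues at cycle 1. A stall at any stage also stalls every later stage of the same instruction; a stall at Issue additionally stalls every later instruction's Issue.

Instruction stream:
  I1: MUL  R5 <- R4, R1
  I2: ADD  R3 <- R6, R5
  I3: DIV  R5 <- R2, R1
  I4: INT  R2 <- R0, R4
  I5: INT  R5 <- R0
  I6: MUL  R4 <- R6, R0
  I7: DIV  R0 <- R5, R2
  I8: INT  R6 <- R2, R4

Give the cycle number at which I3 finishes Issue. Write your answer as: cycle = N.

cycle = 8

t=1  I1 issues→MUL
t=2  I1 reads; I2 issues→ADD
t=6  I1 exec-done
t=7  I1 writes R5
t=8  I2 reads; I3 issues→DIV
t=9  I3 reads; I4 issues→INT
t=10  I2 exec-done; I4 reads
t=11  I2 writes R3; I4 exec-done
t=12  I4 writes R2
t=17  I3 exec-done
t=18  I3 writes R5
t=19  I5 issues→INT
t=20  I5 reads; I6 issues→MUL
t=21  I5 exec-done; I6 reads; I7 issues→DIV
t=22  I5 writes R5
t=23  I7 reads; I8 issues→INT
t=25  I6 exec-done
t=26  I6 writes R4
t=27  I8 reads
t=28  I8 exec-done
t=29  I8 writes R6
t=31  I7 exec-done
t=32  I7 writes R0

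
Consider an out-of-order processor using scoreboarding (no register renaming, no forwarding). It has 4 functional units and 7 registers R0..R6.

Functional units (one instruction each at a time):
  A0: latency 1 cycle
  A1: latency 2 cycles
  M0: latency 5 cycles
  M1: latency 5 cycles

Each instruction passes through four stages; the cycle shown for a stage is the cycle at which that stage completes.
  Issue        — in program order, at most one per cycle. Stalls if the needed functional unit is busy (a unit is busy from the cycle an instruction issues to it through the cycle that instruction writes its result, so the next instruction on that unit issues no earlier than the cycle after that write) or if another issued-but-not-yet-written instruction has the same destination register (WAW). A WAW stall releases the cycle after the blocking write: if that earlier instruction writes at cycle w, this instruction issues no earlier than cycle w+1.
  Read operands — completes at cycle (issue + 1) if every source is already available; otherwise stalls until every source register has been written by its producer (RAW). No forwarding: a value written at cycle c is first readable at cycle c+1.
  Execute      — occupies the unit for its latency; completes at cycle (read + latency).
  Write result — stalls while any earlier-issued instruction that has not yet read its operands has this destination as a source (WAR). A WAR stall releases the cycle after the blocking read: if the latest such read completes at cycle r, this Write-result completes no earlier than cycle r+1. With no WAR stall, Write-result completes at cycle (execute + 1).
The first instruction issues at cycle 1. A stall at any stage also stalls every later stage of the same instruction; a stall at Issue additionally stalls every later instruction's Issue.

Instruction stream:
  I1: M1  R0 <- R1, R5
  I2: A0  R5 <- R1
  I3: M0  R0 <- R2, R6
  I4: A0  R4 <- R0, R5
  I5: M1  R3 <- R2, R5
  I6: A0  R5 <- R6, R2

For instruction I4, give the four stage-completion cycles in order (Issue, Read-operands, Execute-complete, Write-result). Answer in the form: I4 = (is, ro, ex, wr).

I4 = (10, 17, 18, 19)

[1] I1 dispatched to M1
[2] I1 operands ready · I2 dispatched to A0
[3] I2 operands ready
[4] I2 complete
[5] R5←I2
[7] I1 complete
[8] R0←I1
[9] I3 dispatched to M0
[10] I3 operands ready · I4 dispatched to A0
[11] I5 dispatched to M1
[12] I5 operands ready
[15] I3 complete
[16] R0←I3
[17] I4 operands ready · I5 complete
[18] I4 complete · R3←I5
[19] R4←I4
[20] I6 dispatched to A0
[21] I6 operands ready
[22] I6 complete
[23] R5←I6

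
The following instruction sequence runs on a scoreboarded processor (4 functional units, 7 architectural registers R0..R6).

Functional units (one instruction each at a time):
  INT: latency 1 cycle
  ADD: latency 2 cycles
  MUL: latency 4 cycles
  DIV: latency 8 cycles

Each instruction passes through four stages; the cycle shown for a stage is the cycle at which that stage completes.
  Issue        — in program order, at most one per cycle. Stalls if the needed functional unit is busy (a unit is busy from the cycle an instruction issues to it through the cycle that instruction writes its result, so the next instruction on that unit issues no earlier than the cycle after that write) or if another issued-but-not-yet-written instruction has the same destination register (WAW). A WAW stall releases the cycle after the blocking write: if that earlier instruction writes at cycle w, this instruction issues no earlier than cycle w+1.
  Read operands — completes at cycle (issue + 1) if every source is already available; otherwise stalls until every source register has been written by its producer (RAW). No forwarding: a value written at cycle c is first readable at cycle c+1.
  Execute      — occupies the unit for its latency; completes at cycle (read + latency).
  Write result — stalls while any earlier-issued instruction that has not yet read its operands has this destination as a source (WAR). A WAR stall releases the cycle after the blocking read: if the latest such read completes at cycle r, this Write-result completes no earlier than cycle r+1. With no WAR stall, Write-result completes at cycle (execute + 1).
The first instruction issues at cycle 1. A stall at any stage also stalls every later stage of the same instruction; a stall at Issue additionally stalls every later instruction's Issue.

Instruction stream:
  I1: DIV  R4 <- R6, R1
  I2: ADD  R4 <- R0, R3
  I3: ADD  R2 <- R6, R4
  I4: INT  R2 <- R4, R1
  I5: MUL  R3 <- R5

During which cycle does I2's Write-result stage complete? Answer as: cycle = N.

cycle = 16

I1 -> (1, 2, 10, 11)
I2 -> (12, 13, 15, 16)  // WAW R4: wait I1 write@11
I3 -> (17, 18, 20, 21)  // struct: ADD busy until I2 writes@16
I4 -> (22, 23, 24, 25)  // WAW R2: wait I3 write@21
I5 -> (23, 24, 28, 29)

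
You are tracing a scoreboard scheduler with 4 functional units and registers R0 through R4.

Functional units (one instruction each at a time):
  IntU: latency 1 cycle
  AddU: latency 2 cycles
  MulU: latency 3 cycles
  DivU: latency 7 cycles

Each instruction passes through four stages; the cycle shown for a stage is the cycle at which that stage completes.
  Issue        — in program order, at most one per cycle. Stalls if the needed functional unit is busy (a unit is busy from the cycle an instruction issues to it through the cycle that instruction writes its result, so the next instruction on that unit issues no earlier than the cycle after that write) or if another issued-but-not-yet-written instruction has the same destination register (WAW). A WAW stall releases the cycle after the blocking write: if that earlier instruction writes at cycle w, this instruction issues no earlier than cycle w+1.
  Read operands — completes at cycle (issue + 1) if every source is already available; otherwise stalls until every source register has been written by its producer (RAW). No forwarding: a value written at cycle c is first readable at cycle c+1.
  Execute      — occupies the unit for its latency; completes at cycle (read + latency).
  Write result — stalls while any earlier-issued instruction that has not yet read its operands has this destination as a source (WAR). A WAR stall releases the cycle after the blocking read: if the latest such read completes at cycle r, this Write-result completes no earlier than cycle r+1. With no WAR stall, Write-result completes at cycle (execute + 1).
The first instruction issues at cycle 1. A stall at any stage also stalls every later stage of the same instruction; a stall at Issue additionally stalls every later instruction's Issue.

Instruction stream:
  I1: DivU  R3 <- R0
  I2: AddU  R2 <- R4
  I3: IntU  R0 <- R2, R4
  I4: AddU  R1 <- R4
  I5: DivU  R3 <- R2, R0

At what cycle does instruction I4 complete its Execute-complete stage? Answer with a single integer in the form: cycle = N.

cycle = 10

[I1] 1/2/9/10
[I2] 2/3/5/6
[I3] 3/7/8/9  (RAW R2: wait I2 write@6)
[I4] 7/8/10/11  (struct: AddU busy until I2 writes@6)
[I5] 11/12/19/20  (struct: DivU busy until I1 writes@10)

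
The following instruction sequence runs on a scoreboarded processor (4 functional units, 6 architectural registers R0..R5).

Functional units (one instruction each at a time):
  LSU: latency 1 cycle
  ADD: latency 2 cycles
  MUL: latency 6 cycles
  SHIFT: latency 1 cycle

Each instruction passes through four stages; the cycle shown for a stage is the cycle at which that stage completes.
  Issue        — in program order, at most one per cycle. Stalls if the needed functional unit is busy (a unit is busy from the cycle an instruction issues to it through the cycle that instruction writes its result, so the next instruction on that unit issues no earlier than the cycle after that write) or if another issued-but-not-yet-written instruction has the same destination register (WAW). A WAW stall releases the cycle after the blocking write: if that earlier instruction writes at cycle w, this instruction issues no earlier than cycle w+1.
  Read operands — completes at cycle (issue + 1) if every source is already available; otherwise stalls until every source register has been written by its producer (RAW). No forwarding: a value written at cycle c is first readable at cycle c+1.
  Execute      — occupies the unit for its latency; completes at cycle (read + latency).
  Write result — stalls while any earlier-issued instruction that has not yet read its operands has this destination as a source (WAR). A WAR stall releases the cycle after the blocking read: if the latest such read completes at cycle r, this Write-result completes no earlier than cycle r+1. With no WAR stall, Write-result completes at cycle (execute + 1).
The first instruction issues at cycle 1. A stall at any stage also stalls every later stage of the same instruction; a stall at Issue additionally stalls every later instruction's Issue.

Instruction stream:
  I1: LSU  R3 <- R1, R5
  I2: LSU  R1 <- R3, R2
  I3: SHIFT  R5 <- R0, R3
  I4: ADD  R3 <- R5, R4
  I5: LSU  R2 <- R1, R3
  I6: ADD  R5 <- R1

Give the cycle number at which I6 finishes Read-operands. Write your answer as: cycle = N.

cycle = 15

c1: I1 dispatched to LSU
c2: I1 operands ready
c3: I1 complete
c4: R3←I1
c5: I2 dispatched to LSU
c6: I2 operands ready; I3 dispatched to SHIFT
c7: I2 complete; I3 operands ready; I4 dispatched to ADD
c8: R1←I2; I3 complete
c9: R5←I3; I5 dispatched to LSU
c10: I4 operands ready
c12: I4 complete
c13: R3←I4
c14: I5 operands ready; I6 dispatched to ADD
c15: I5 complete; I6 operands ready
c16: R2←I5
c17: I6 complete
c18: R5←I6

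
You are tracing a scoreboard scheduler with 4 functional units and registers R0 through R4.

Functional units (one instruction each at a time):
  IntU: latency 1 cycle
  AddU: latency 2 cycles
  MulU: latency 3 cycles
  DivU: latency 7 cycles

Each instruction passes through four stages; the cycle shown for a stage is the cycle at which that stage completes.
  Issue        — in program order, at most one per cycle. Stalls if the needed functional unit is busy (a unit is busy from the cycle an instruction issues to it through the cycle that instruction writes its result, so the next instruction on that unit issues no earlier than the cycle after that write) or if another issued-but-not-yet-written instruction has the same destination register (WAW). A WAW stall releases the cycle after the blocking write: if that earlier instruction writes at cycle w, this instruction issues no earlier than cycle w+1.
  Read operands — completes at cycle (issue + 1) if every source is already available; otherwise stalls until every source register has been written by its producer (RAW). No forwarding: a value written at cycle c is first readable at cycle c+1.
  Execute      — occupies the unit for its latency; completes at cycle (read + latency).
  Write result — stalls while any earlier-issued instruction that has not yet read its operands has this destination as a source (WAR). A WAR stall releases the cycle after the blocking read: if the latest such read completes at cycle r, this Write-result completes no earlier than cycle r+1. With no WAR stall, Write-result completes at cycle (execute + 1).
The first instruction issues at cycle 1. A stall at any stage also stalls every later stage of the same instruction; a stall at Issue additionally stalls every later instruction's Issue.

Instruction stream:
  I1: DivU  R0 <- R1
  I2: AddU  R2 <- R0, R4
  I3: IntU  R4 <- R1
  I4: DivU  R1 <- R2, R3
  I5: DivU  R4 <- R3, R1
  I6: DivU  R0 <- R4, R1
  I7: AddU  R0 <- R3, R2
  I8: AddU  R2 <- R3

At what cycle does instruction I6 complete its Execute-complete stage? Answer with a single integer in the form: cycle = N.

cycle = 42

I1  is:1  ro:2  ex:9  wr:10
I2  is:2  ro:11  ex:13  wr:14  — RAW R0: wait I1 write@10
I3  is:3  ro:4  ex:5  wr:12  — WAR R4: wait I2 read@11
I4  is:11  ro:15  ex:22  wr:23  — struct: DivU busy until I1 writes@10, RAW R2: wait I2 write@14
I5  is:24  ro:25  ex:32  wr:33  — struct: DivU busy until I4 writes@23
I6  is:34  ro:35  ex:42  wr:43  — struct: DivU busy until I5 writes@33
I7  is:44  ro:45  ex:47  wr:48  — WAW R0: wait I6 write@43
I8  is:49  ro:50  ex:52  wr:53  — struct: AddU busy until I7 writes@48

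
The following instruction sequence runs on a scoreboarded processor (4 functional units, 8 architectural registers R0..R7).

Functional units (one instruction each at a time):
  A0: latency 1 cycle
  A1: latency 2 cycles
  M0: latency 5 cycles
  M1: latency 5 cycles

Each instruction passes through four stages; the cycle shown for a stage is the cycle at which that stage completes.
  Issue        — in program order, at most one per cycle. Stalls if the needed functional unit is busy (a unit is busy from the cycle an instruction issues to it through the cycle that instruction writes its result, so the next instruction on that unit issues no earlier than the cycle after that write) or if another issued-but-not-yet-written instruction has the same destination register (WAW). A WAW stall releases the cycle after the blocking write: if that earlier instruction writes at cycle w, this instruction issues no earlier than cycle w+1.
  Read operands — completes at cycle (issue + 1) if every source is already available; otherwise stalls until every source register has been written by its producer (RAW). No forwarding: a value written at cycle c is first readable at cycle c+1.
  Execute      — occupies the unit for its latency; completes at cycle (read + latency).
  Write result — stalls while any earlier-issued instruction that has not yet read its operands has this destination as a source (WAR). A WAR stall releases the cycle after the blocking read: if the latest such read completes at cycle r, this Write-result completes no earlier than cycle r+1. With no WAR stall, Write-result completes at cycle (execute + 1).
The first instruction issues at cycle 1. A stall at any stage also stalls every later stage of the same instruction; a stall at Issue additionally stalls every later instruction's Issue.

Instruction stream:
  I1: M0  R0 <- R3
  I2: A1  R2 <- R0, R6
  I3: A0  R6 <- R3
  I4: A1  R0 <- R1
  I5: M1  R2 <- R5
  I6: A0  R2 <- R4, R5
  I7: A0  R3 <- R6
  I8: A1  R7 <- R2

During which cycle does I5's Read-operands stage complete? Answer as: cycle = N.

cycle = 15

c1: I1 issues→M0
c2: I1 reads, I2 issues→A1
c3: I3 issues→A0
c4: I3 reads
c5: I3 exec-done
c7: I1 exec-done
c8: I1 writes R0
c9: I2 reads
c10: I3 writes R6
c11: I2 exec-done
c12: I2 writes R2
c13: I4 issues→A1
c14: I4 reads, I5 issues→M1
c15: I5 reads
c16: I4 exec-done
c17: I4 writes R0
c20: I5 exec-done
c21: I5 writes R2
c22: I6 issues→A0
c23: I6 reads
c24: I6 exec-done
c25: I6 writes R2
c26: I7 issues→A0
c27: I7 reads, I8 issues→A1
c28: I7 exec-done, I8 reads
c29: I7 writes R3
c30: I8 exec-done
c31: I8 writes R7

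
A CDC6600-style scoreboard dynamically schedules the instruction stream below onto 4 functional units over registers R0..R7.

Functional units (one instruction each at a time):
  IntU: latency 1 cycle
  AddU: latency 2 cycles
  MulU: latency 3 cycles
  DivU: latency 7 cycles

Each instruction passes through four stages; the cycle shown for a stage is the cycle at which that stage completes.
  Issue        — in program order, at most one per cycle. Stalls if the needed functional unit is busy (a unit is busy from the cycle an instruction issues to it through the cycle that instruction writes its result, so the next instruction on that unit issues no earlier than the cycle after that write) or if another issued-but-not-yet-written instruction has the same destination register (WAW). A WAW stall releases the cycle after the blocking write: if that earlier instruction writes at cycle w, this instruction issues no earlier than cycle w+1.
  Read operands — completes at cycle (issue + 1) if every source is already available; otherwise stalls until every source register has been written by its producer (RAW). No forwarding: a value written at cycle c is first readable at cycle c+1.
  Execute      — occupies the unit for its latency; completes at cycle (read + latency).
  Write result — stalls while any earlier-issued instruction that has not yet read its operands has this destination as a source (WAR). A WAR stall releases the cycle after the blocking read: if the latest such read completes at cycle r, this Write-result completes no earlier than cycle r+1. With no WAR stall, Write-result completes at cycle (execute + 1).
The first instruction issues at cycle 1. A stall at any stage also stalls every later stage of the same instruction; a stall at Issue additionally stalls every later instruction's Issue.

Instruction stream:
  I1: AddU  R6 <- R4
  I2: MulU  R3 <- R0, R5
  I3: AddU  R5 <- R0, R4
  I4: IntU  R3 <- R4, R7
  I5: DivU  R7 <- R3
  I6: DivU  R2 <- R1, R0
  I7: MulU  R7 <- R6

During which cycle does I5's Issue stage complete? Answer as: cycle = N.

I1  is:1  ro:2  ex:4  wr:5
I2  is:2  ro:3  ex:6  wr:7
I3  is:6  ro:7  ex:9  wr:10  — struct: AddU busy until I1 writes@5
I4  is:8  ro:9  ex:10  wr:11  — WAW R3: wait I2 write@7
I5  is:9  ro:12  ex:19  wr:20  — RAW R3: wait I4 write@11
I6  is:21  ro:22  ex:29  wr:30  — struct: DivU busy until I5 writes@20
I7  is:22  ro:23  ex:26  wr:27

cycle = 9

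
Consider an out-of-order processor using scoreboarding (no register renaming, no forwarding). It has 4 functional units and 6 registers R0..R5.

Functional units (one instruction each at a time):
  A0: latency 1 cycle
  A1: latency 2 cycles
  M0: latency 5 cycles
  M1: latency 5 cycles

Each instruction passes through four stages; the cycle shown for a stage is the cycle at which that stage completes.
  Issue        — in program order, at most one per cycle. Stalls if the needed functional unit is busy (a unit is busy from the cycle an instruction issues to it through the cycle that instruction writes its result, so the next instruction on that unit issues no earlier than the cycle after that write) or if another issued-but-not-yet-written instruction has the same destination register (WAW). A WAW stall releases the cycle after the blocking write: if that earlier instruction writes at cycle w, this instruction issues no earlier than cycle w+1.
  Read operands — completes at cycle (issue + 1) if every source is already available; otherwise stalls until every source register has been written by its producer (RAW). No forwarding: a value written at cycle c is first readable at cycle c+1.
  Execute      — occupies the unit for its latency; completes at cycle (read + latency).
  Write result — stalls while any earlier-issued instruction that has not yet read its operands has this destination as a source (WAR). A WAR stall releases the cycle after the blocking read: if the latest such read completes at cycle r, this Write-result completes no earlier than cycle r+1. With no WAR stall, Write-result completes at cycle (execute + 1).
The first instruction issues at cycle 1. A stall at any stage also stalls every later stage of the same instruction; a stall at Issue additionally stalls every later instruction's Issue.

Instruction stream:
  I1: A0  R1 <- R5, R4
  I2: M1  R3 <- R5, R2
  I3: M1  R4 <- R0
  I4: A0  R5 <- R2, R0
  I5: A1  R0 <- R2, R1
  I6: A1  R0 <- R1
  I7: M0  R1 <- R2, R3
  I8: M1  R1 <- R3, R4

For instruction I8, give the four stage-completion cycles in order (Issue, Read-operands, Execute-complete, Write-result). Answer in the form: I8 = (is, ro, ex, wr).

c1: I1 issues→A0
c2: I1 reads, I2 issues→M1
c3: I1 exec-done, I2 reads
c4: I1 writes R1
c8: I2 exec-done
c9: I2 writes R3
c10: I3 issues→M1
c11: I3 reads, I4 issues→A0
c12: I4 reads, I5 issues→A1
c13: I4 exec-done, I5 reads
c14: I4 writes R5
c15: I5 exec-done
c16: I3 exec-done, I5 writes R0
c17: I3 writes R4, I6 issues→A1
c18: I6 reads, I7 issues→M0
c19: I7 reads
c20: I6 exec-done
c21: I6 writes R0
c24: I7 exec-done
c25: I7 writes R1
c26: I8 issues→M1
c27: I8 reads
c32: I8 exec-done
c33: I8 writes R1

I8 = (26, 27, 32, 33)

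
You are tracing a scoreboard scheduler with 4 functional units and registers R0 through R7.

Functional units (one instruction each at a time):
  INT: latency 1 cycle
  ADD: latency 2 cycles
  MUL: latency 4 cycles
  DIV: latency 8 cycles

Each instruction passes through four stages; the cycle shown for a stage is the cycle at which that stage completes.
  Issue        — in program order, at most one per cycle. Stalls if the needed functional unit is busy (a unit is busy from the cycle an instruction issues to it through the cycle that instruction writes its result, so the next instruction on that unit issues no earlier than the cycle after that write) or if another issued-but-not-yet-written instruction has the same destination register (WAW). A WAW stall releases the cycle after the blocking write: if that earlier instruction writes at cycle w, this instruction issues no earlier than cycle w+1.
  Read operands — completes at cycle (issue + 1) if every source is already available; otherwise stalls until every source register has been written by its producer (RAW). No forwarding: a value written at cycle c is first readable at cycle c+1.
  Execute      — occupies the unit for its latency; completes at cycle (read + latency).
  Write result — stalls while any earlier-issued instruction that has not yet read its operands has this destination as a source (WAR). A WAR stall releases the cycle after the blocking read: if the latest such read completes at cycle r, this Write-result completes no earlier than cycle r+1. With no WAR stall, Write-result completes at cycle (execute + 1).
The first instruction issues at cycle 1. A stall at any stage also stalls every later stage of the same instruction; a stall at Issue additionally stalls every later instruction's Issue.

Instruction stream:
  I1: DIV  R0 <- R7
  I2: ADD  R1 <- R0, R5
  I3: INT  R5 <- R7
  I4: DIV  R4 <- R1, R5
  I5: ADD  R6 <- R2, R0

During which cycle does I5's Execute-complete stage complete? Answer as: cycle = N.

cycle = 19

[1] I1→DIV
[2] I1 RO · I2→ADD
[3] I3→INT
[4] I3 RO
[5] I3 EX
[10] I1 EX
[11] I1 WR R0
[12] I2 RO · I4→DIV
[13] I3 WR R5
[14] I2 EX
[15] I2 WR R1
[16] I4 RO · I5→ADD
[17] I5 RO
[19] I5 EX
[20] I5 WR R6
[24] I4 EX
[25] I4 WR R4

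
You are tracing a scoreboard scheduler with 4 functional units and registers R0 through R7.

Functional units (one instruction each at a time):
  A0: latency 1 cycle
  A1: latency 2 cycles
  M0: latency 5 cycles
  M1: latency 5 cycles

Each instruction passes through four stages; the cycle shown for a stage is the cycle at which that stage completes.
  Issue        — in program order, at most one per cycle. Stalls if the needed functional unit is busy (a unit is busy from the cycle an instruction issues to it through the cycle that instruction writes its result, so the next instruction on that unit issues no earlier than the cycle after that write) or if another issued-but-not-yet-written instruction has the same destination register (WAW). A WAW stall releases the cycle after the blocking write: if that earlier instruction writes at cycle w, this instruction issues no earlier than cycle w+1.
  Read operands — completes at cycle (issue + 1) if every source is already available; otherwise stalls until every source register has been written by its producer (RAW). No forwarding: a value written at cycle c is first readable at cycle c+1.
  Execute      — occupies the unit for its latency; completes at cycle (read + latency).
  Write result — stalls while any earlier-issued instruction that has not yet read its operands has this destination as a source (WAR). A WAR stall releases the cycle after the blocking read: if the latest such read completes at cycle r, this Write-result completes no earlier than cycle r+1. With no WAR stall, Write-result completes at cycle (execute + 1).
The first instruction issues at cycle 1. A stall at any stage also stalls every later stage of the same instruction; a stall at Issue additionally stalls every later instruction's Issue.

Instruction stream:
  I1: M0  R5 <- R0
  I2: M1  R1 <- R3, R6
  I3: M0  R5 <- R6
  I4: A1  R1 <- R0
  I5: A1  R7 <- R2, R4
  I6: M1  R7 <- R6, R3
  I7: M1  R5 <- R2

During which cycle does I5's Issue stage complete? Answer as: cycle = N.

I1: IS=1 RO=2 EX=7 WR=8
I2: IS=2 RO=3 EX=8 WR=9
I3: IS=9 RO=10 EX=15 WR=16  [struct: M0 busy until I1 writes@8]
I4: IS=10 RO=11 EX=13 WR=14
I5: IS=15 RO=16 EX=18 WR=19  [struct: A1 busy until I4 writes@14]
I6: IS=20 RO=21 EX=26 WR=27  [WAW R7: wait I5 write@19]
I7: IS=28 RO=29 EX=34 WR=35  [struct: M1 busy until I6 writes@27]

cycle = 15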